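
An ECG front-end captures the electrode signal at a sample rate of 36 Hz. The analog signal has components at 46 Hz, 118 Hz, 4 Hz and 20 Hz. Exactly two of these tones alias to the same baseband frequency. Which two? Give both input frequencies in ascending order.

fs/2 = 18 Hz.
46 Hz mod fs = 10 Hz.
10 Hz ≤ fs/2 = 18 Hz, appears at 10 Hz.
118 Hz mod fs = 10 Hz.
10 Hz ≤ fs/2 = 18 Hz, appears at 10 Hz.
4 Hz ≤ fs/2 = 18 Hz, passes unchanged.
20 Hz > fs/2 = 18 Hz, folds to fs − 20 Hz = 16 Hz.
46 Hz and 118 Hz both map to 10 Hz.

46 Hz, 118 Hz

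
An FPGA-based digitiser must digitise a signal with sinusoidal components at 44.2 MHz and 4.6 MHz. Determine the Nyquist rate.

88.4 MHz

Highest-frequency component: 44.2 MHz.
Nyquist rate = 2 × 44.2 MHz = 88.4 MHz.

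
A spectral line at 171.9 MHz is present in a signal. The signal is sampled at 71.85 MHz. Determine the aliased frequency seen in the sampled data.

28.2 MHz

171.9 MHz mod fs = 28.2 MHz.
28.2 MHz ≤ fs/2 = 35.925 MHz, appears at 28.2 MHz.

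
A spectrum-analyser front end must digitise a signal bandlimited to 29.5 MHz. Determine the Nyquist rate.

59 MHz

Nyquist rate = 2 × 29.5 MHz = 59 MHz.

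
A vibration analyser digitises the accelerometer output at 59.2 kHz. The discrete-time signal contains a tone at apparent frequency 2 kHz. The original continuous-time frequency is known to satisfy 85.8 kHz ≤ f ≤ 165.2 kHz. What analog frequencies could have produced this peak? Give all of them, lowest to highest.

116.4 kHz, 120.4 kHz

Frequencies that alias to 2 kHz are k·fs ± 2 kHz for integer k ≥ 0.
k=0: 2 kHz.
k=1: 57.2 kHz, 61.2 kHz.
k=2: 116.4 kHz, 120.4 kHz.
k=3: 175.6 kHz, 179.6 kHz.
Within [85.8 kHz, 165.2 kHz]: 116.4 kHz, 120.4 kHz.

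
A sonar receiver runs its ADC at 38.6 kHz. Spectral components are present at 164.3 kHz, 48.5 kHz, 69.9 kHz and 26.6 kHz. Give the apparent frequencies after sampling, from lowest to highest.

7.3 kHz, 9.9 kHz, 12 kHz

fs/2 = 19.3 kHz.
164.3 kHz mod fs = 9.9 kHz.
9.9 kHz ≤ fs/2 = 19.3 kHz, appears at 9.9 kHz.
48.5 kHz mod fs = 9.9 kHz.
9.9 kHz ≤ fs/2 = 19.3 kHz, appears at 9.9 kHz.
69.9 kHz mod fs = 31.3 kHz.
31.3 kHz > fs/2 = 19.3 kHz, folds to fs − 31.3 kHz = 7.3 kHz.
26.6 kHz > fs/2 = 19.3 kHz, folds to fs − 26.6 kHz = 12 kHz.
Distinct values: {7.3 kHz, 9.9 kHz, 12 kHz}.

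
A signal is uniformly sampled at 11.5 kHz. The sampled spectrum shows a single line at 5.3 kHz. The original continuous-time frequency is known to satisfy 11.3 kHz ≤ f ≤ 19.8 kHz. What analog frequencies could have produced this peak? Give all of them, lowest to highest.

16.8 kHz, 17.7 kHz

Frequencies that alias to 5.3 kHz are k·fs ± 5.3 kHz for integer k ≥ 0.
k=0: 5.3 kHz.
k=1: 6.2 kHz, 16.8 kHz.
k=2: 17.7 kHz, 28.3 kHz.
k=3: 29.2 kHz, 39.8 kHz.
Within [11.3 kHz, 19.8 kHz]: 16.8 kHz, 17.7 kHz.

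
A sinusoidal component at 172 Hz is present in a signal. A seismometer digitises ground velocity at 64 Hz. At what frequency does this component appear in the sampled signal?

20 Hz

172 Hz mod fs = 44 Hz.
44 Hz > fs/2 = 32 Hz, folds to fs − 44 Hz = 20 Hz.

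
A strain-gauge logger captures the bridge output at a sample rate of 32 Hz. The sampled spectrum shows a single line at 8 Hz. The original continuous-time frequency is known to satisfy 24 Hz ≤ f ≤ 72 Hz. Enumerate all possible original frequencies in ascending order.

Frequencies that alias to 8 Hz are k·fs ± 8 Hz for integer k ≥ 0.
k=0: 8 Hz.
k=1: 24 Hz, 40 Hz.
k=2: 56 Hz, 72 Hz.
k=3: 88 Hz, 104 Hz.
Within [24 Hz, 72 Hz]: 24 Hz, 40 Hz, 56 Hz, 72 Hz.

24 Hz, 40 Hz, 56 Hz, 72 Hz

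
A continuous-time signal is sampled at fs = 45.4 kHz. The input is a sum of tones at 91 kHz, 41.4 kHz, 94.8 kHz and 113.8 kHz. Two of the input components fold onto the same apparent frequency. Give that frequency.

4 kHz

fs/2 = 22.7 kHz.
91 kHz mod fs = 0.2 kHz.
0.2 kHz ≤ fs/2 = 22.7 kHz, appears at 0.2 kHz.
41.4 kHz > fs/2 = 22.7 kHz, folds to fs − 41.4 kHz = 4 kHz.
94.8 kHz mod fs = 4 kHz.
4 kHz ≤ fs/2 = 22.7 kHz, appears at 4 kHz.
113.8 kHz mod fs = 23 kHz.
23 kHz > fs/2 = 22.7 kHz, folds to fs − 23 kHz = 22.4 kHz.
41.4 kHz and 94.8 kHz both map to 4 kHz.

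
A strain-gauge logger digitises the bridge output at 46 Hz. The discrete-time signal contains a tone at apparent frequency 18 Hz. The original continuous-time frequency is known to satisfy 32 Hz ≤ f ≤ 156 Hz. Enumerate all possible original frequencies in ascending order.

64 Hz, 74 Hz, 110 Hz, 120 Hz, 156 Hz

Frequencies that alias to 18 Hz are k·fs ± 18 Hz for integer k ≥ 0.
k=0: 18 Hz.
k=1: 28 Hz, 64 Hz.
k=2: 74 Hz, 110 Hz.
k=3: 120 Hz, 156 Hz.
k=4: 166 Hz, 202 Hz.
Within [32 Hz, 156 Hz]: 64 Hz, 74 Hz, 110 Hz, 120 Hz, 156 Hz.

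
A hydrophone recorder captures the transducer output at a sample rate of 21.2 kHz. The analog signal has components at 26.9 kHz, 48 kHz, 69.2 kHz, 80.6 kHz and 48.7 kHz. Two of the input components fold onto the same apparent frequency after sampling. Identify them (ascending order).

48 kHz, 69.2 kHz

fs/2 = 10.6 kHz.
26.9 kHz mod fs = 5.7 kHz.
5.7 kHz ≤ fs/2 = 10.6 kHz, appears at 5.7 kHz.
48 kHz mod fs = 5.6 kHz.
5.6 kHz ≤ fs/2 = 10.6 kHz, appears at 5.6 kHz.
69.2 kHz mod fs = 5.6 kHz.
5.6 kHz ≤ fs/2 = 10.6 kHz, appears at 5.6 kHz.
80.6 kHz mod fs = 17 kHz.
17 kHz > fs/2 = 10.6 kHz, folds to fs − 17 kHz = 4.2 kHz.
48.7 kHz mod fs = 6.3 kHz.
6.3 kHz ≤ fs/2 = 10.6 kHz, appears at 6.3 kHz.
48 kHz and 69.2 kHz both map to 5.6 kHz.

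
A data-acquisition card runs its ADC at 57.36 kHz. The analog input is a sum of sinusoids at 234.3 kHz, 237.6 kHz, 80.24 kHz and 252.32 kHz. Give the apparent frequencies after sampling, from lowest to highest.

fs/2 = 28.68 kHz.
234.3 kHz mod fs = 4.86 kHz.
4.86 kHz ≤ fs/2 = 28.68 kHz, appears at 4.86 kHz.
237.6 kHz mod fs = 8.16 kHz.
8.16 kHz ≤ fs/2 = 28.68 kHz, appears at 8.16 kHz.
80.24 kHz mod fs = 22.88 kHz.
22.88 kHz ≤ fs/2 = 28.68 kHz, appears at 22.88 kHz.
252.32 kHz mod fs = 22.88 kHz.
22.88 kHz ≤ fs/2 = 28.68 kHz, appears at 22.88 kHz.
Distinct values: {4.86 kHz, 8.16 kHz, 22.88 kHz}.

4.86 kHz, 8.16 kHz, 22.88 kHz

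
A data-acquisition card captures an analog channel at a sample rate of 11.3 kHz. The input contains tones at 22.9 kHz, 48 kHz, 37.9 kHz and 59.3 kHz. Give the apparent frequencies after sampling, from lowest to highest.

fs/2 = 5.65 kHz.
22.9 kHz mod fs = 0.3 kHz.
0.3 kHz ≤ fs/2 = 5.65 kHz, appears at 0.3 kHz.
48 kHz mod fs = 2.8 kHz.
2.8 kHz ≤ fs/2 = 5.65 kHz, appears at 2.8 kHz.
37.9 kHz mod fs = 4 kHz.
4 kHz ≤ fs/2 = 5.65 kHz, appears at 4 kHz.
59.3 kHz mod fs = 2.8 kHz.
2.8 kHz ≤ fs/2 = 5.65 kHz, appears at 2.8 kHz.
Distinct values: {0.3 kHz, 2.8 kHz, 4 kHz}.

0.3 kHz, 2.8 kHz, 4 kHz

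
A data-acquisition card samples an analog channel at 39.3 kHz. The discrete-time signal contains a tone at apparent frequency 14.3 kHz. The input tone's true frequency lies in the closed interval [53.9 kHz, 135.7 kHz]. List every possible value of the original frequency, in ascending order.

Frequencies that alias to 14.3 kHz are k·fs ± 14.3 kHz for integer k ≥ 0.
k=0: 14.3 kHz.
k=1: 25 kHz, 53.6 kHz.
k=2: 64.3 kHz, 92.9 kHz.
k=3: 103.6 kHz, 132.2 kHz.
k=4: 142.9 kHz, 171.5 kHz.
Within [53.9 kHz, 135.7 kHz]: 64.3 kHz, 92.9 kHz, 103.6 kHz, 132.2 kHz.

64.3 kHz, 92.9 kHz, 103.6 kHz, 132.2 kHz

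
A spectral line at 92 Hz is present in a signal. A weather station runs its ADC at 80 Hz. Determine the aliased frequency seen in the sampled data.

92 Hz mod fs = 12 Hz.
12 Hz ≤ fs/2 = 40 Hz, appears at 12 Hz.

12 Hz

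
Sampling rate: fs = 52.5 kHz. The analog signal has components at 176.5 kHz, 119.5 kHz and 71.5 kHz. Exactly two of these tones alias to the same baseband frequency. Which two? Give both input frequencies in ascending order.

fs/2 = 26.25 kHz.
176.5 kHz mod fs = 19 kHz.
19 kHz ≤ fs/2 = 26.25 kHz, appears at 19 kHz.
119.5 kHz mod fs = 14.5 kHz.
14.5 kHz ≤ fs/2 = 26.25 kHz, appears at 14.5 kHz.
71.5 kHz mod fs = 19 kHz.
19 kHz ≤ fs/2 = 26.25 kHz, appears at 19 kHz.
71.5 kHz and 176.5 kHz both map to 19 kHz.

71.5 kHz, 176.5 kHz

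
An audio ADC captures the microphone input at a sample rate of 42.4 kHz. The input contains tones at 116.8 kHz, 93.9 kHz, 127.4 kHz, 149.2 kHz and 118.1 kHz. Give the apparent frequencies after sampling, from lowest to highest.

fs/2 = 21.2 kHz.
116.8 kHz mod fs = 32 kHz.
32 kHz > fs/2 = 21.2 kHz, folds to fs − 32 kHz = 10.4 kHz.
93.9 kHz mod fs = 9.1 kHz.
9.1 kHz ≤ fs/2 = 21.2 kHz, appears at 9.1 kHz.
127.4 kHz mod fs = 0.2 kHz.
0.2 kHz ≤ fs/2 = 21.2 kHz, appears at 0.2 kHz.
149.2 kHz mod fs = 22 kHz.
22 kHz > fs/2 = 21.2 kHz, folds to fs − 22 kHz = 20.4 kHz.
118.1 kHz mod fs = 33.3 kHz.
33.3 kHz > fs/2 = 21.2 kHz, folds to fs − 33.3 kHz = 9.1 kHz.
Distinct values: {0.2 kHz, 9.1 kHz, 10.4 kHz, 20.4 kHz}.

0.2 kHz, 9.1 kHz, 10.4 kHz, 20.4 kHz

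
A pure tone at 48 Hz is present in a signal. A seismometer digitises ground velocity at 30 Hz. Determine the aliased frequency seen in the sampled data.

48 Hz mod fs = 18 Hz.
18 Hz > fs/2 = 15 Hz, folds to fs − 18 Hz = 12 Hz.

12 Hz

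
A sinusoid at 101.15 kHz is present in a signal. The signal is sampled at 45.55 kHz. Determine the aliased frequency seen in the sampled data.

10.05 kHz

101.15 kHz mod fs = 10.05 kHz.
10.05 kHz ≤ fs/2 = 22.775 kHz, appears at 10.05 kHz.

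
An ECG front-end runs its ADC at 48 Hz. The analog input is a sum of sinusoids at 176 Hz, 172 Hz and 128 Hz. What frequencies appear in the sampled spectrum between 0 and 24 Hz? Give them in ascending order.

16 Hz, 20 Hz

fs/2 = 24 Hz.
176 Hz mod fs = 32 Hz.
32 Hz > fs/2 = 24 Hz, folds to fs − 32 Hz = 16 Hz.
172 Hz mod fs = 28 Hz.
28 Hz > fs/2 = 24 Hz, folds to fs − 28 Hz = 20 Hz.
128 Hz mod fs = 32 Hz.
32 Hz > fs/2 = 24 Hz, folds to fs − 32 Hz = 16 Hz.
Distinct values: {16 Hz, 20 Hz}.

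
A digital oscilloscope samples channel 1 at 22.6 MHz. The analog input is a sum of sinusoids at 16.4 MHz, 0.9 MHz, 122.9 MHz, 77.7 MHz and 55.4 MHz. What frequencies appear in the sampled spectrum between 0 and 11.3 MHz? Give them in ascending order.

0.9 MHz, 6.2 MHz, 9.9 MHz, 10.2 MHz

fs/2 = 11.3 MHz.
16.4 MHz > fs/2 = 11.3 MHz, folds to fs − 16.4 MHz = 6.2 MHz.
0.9 MHz ≤ fs/2 = 11.3 MHz, passes unchanged.
122.9 MHz mod fs = 9.9 MHz.
9.9 MHz ≤ fs/2 = 11.3 MHz, appears at 9.9 MHz.
77.7 MHz mod fs = 9.9 MHz.
9.9 MHz ≤ fs/2 = 11.3 MHz, appears at 9.9 MHz.
55.4 MHz mod fs = 10.2 MHz.
10.2 MHz ≤ fs/2 = 11.3 MHz, appears at 10.2 MHz.
Distinct values: {0.9 MHz, 6.2 MHz, 9.9 MHz, 10.2 MHz}.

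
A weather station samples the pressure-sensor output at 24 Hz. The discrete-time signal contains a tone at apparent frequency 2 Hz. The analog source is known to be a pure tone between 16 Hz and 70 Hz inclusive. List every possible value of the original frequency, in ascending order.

22 Hz, 26 Hz, 46 Hz, 50 Hz, 70 Hz

Frequencies that alias to 2 Hz are k·fs ± 2 Hz for integer k ≥ 0.
k=0: 2 Hz.
k=1: 22 Hz, 26 Hz.
k=2: 46 Hz, 50 Hz.
k=3: 70 Hz, 74 Hz.
k=4: 94 Hz, 98 Hz.
Within [16 Hz, 70 Hz]: 22 Hz, 26 Hz, 46 Hz, 50 Hz, 70 Hz.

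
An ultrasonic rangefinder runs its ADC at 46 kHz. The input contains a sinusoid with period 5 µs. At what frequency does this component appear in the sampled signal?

T = 5 µs → f = 1/T = 200 kHz.
200 kHz mod fs = 16 kHz.
16 kHz ≤ fs/2 = 23 kHz, appears at 16 kHz.

16 kHz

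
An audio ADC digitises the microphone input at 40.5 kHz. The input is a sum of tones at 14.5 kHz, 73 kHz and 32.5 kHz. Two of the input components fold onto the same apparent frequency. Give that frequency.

fs/2 = 20.25 kHz.
14.5 kHz ≤ fs/2 = 20.25 kHz, passes unchanged.
73 kHz mod fs = 32.5 kHz.
32.5 kHz > fs/2 = 20.25 kHz, folds to fs − 32.5 kHz = 8 kHz.
32.5 kHz > fs/2 = 20.25 kHz, folds to fs − 32.5 kHz = 8 kHz.
32.5 kHz and 73 kHz both map to 8 kHz.

8 kHz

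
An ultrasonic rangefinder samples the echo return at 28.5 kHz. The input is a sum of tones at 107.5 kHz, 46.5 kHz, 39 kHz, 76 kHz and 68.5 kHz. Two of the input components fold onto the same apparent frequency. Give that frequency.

fs/2 = 14.25 kHz.
107.5 kHz mod fs = 22 kHz.
22 kHz > fs/2 = 14.25 kHz, folds to fs − 22 kHz = 6.5 kHz.
46.5 kHz mod fs = 18 kHz.
18 kHz > fs/2 = 14.25 kHz, folds to fs − 18 kHz = 10.5 kHz.
39 kHz mod fs = 10.5 kHz.
10.5 kHz ≤ fs/2 = 14.25 kHz, appears at 10.5 kHz.
76 kHz mod fs = 19 kHz.
19 kHz > fs/2 = 14.25 kHz, folds to fs − 19 kHz = 9.5 kHz.
68.5 kHz mod fs = 11.5 kHz.
11.5 kHz ≤ fs/2 = 14.25 kHz, appears at 11.5 kHz.
39 kHz and 46.5 kHz both map to 10.5 kHz.

10.5 kHz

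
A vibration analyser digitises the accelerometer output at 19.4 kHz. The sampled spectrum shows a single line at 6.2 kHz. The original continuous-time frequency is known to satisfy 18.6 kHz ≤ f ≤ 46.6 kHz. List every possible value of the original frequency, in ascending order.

Frequencies that alias to 6.2 kHz are k·fs ± 6.2 kHz for integer k ≥ 0.
k=0: 6.2 kHz.
k=1: 13.2 kHz, 25.6 kHz.
k=2: 32.6 kHz, 45 kHz.
k=3: 52 kHz, 64.4 kHz.
Within [18.6 kHz, 46.6 kHz]: 25.6 kHz, 32.6 kHz, 45 kHz.

25.6 kHz, 32.6 kHz, 45 kHz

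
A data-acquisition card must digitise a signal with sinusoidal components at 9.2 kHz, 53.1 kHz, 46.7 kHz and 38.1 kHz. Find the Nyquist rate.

Highest-frequency component: 53.1 kHz.
Nyquist rate = 2 × 53.1 kHz = 106.2 kHz.

106.2 kHz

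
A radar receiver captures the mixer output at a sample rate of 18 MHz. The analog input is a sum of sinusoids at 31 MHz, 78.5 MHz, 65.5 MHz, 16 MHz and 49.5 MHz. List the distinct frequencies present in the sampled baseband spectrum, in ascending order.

fs/2 = 9 MHz.
31 MHz mod fs = 13 MHz.
13 MHz > fs/2 = 9 MHz, folds to fs − 13 MHz = 5 MHz.
78.5 MHz mod fs = 6.5 MHz.
6.5 MHz ≤ fs/2 = 9 MHz, appears at 6.5 MHz.
65.5 MHz mod fs = 11.5 MHz.
11.5 MHz > fs/2 = 9 MHz, folds to fs − 11.5 MHz = 6.5 MHz.
16 MHz > fs/2 = 9 MHz, folds to fs − 16 MHz = 2 MHz.
49.5 MHz mod fs = 13.5 MHz.
13.5 MHz > fs/2 = 9 MHz, folds to fs − 13.5 MHz = 4.5 MHz.
Distinct values: {2 MHz, 4.5 MHz, 5 MHz, 6.5 MHz}.

2 MHz, 4.5 MHz, 5 MHz, 6.5 MHz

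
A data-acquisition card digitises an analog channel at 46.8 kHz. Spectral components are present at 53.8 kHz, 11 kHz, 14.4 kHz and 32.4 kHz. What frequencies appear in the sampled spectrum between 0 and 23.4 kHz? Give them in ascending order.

7 kHz, 11 kHz, 14.4 kHz

fs/2 = 23.4 kHz.
53.8 kHz mod fs = 7 kHz.
7 kHz ≤ fs/2 = 23.4 kHz, appears at 7 kHz.
11 kHz ≤ fs/2 = 23.4 kHz, passes unchanged.
14.4 kHz ≤ fs/2 = 23.4 kHz, passes unchanged.
32.4 kHz > fs/2 = 23.4 kHz, folds to fs − 32.4 kHz = 14.4 kHz.
Distinct values: {7 kHz, 11 kHz, 14.4 kHz}.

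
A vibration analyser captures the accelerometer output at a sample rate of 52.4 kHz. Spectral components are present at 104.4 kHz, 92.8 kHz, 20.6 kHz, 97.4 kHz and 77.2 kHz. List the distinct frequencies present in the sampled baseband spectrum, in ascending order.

fs/2 = 26.2 kHz.
104.4 kHz mod fs = 52 kHz.
52 kHz > fs/2 = 26.2 kHz, folds to fs − 52 kHz = 0.4 kHz.
92.8 kHz mod fs = 40.4 kHz.
40.4 kHz > fs/2 = 26.2 kHz, folds to fs − 40.4 kHz = 12 kHz.
20.6 kHz ≤ fs/2 = 26.2 kHz, passes unchanged.
97.4 kHz mod fs = 45 kHz.
45 kHz > fs/2 = 26.2 kHz, folds to fs − 45 kHz = 7.4 kHz.
77.2 kHz mod fs = 24.8 kHz.
24.8 kHz ≤ fs/2 = 26.2 kHz, appears at 24.8 kHz.
Distinct values: {0.4 kHz, 7.4 kHz, 12 kHz, 20.6 kHz, 24.8 kHz}.

0.4 kHz, 7.4 kHz, 12 kHz, 20.6 kHz, 24.8 kHz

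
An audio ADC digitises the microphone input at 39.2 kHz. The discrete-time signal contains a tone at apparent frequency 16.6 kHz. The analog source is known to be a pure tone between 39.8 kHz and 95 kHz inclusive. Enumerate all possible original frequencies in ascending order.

Frequencies that alias to 16.6 kHz are k·fs ± 16.6 kHz for integer k ≥ 0.
k=0: 16.6 kHz.
k=1: 22.6 kHz, 55.8 kHz.
k=2: 61.8 kHz, 95 kHz.
k=3: 101 kHz, 134.2 kHz.
Within [39.8 kHz, 95 kHz]: 55.8 kHz, 61.8 kHz, 95 kHz.

55.8 kHz, 61.8 kHz, 95 kHz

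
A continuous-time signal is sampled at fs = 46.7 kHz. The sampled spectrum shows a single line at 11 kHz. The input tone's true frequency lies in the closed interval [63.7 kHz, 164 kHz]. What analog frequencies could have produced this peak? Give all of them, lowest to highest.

Frequencies that alias to 11 kHz are k·fs ± 11 kHz for integer k ≥ 0.
k=0: 11 kHz.
k=1: 35.7 kHz, 57.7 kHz.
k=2: 82.4 kHz, 104.4 kHz.
k=3: 129.1 kHz, 151.1 kHz.
k=4: 175.8 kHz, 197.8 kHz.
Within [63.7 kHz, 164 kHz]: 82.4 kHz, 104.4 kHz, 129.1 kHz, 151.1 kHz.

82.4 kHz, 104.4 kHz, 129.1 kHz, 151.1 kHz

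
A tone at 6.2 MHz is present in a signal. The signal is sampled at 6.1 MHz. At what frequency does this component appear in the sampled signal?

0.1 MHz

6.2 MHz mod fs = 0.1 MHz.
0.1 MHz ≤ fs/2 = 3.05 MHz, appears at 0.1 MHz.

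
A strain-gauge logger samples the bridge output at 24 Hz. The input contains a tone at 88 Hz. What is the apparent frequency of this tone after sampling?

88 Hz mod fs = 16 Hz.
16 Hz > fs/2 = 12 Hz, folds to fs − 16 Hz = 8 Hz.

8 Hz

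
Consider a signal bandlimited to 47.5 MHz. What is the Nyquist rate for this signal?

Nyquist rate = 2 × 47.5 MHz = 95 MHz.

95 MHz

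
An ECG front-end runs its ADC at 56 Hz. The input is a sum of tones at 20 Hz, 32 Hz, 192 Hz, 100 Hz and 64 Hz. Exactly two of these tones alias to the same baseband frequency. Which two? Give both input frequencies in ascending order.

32 Hz, 192 Hz

fs/2 = 28 Hz.
20 Hz ≤ fs/2 = 28 Hz, passes unchanged.
32 Hz > fs/2 = 28 Hz, folds to fs − 32 Hz = 24 Hz.
192 Hz mod fs = 24 Hz.
24 Hz ≤ fs/2 = 28 Hz, appears at 24 Hz.
100 Hz mod fs = 44 Hz.
44 Hz > fs/2 = 28 Hz, folds to fs − 44 Hz = 12 Hz.
64 Hz mod fs = 8 Hz.
8 Hz ≤ fs/2 = 28 Hz, appears at 8 Hz.
32 Hz and 192 Hz both map to 24 Hz.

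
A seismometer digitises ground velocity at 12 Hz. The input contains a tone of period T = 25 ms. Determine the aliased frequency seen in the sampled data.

4 Hz

T = 25 ms → f = 1/T = 40 Hz.
40 Hz mod fs = 4 Hz.
4 Hz ≤ fs/2 = 6 Hz, appears at 4 Hz.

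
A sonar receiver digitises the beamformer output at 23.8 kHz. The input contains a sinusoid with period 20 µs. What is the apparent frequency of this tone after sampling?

T = 20 µs → f = 1/T = 50 kHz.
50 kHz mod fs = 2.4 kHz.
2.4 kHz ≤ fs/2 = 11.9 kHz, appears at 2.4 kHz.

2.4 kHz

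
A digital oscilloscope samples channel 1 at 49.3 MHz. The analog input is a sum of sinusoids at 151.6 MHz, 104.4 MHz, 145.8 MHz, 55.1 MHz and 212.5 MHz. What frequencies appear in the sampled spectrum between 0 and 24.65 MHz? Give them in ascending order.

fs/2 = 24.65 MHz.
151.6 MHz mod fs = 3.7 MHz.
3.7 MHz ≤ fs/2 = 24.65 MHz, appears at 3.7 MHz.
104.4 MHz mod fs = 5.8 MHz.
5.8 MHz ≤ fs/2 = 24.65 MHz, appears at 5.8 MHz.
145.8 MHz mod fs = 47.2 MHz.
47.2 MHz > fs/2 = 24.65 MHz, folds to fs − 47.2 MHz = 2.1 MHz.
55.1 MHz mod fs = 5.8 MHz.
5.8 MHz ≤ fs/2 = 24.65 MHz, appears at 5.8 MHz.
212.5 MHz mod fs = 15.3 MHz.
15.3 MHz ≤ fs/2 = 24.65 MHz, appears at 15.3 MHz.
Distinct values: {2.1 MHz, 3.7 MHz, 5.8 MHz, 15.3 MHz}.

2.1 MHz, 3.7 MHz, 5.8 MHz, 15.3 MHz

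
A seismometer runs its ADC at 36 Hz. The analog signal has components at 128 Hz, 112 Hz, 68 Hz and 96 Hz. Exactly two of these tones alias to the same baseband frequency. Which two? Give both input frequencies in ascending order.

fs/2 = 18 Hz.
128 Hz mod fs = 20 Hz.
20 Hz > fs/2 = 18 Hz, folds to fs − 20 Hz = 16 Hz.
112 Hz mod fs = 4 Hz.
4 Hz ≤ fs/2 = 18 Hz, appears at 4 Hz.
68 Hz mod fs = 32 Hz.
32 Hz > fs/2 = 18 Hz, folds to fs − 32 Hz = 4 Hz.
96 Hz mod fs = 24 Hz.
24 Hz > fs/2 = 18 Hz, folds to fs − 24 Hz = 12 Hz.
68 Hz and 112 Hz both map to 4 Hz.

68 Hz, 112 Hz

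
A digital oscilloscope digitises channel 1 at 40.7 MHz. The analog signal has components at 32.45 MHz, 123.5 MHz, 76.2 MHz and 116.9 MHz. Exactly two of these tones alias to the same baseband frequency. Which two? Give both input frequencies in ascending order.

76.2 MHz, 116.9 MHz

fs/2 = 20.35 MHz.
32.45 MHz > fs/2 = 20.35 MHz, folds to fs − 32.45 MHz = 8.25 MHz.
123.5 MHz mod fs = 1.4 MHz.
1.4 MHz ≤ fs/2 = 20.35 MHz, appears at 1.4 MHz.
76.2 MHz mod fs = 35.5 MHz.
35.5 MHz > fs/2 = 20.35 MHz, folds to fs − 35.5 MHz = 5.2 MHz.
116.9 MHz mod fs = 35.5 MHz.
35.5 MHz > fs/2 = 20.35 MHz, folds to fs − 35.5 MHz = 5.2 MHz.
76.2 MHz and 116.9 MHz both map to 5.2 MHz.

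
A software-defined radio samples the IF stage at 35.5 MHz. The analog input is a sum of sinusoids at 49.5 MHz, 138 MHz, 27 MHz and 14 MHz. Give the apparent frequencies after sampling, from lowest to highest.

4 MHz, 8.5 MHz, 14 MHz

fs/2 = 17.75 MHz.
49.5 MHz mod fs = 14 MHz.
14 MHz ≤ fs/2 = 17.75 MHz, appears at 14 MHz.
138 MHz mod fs = 31.5 MHz.
31.5 MHz > fs/2 = 17.75 MHz, folds to fs − 31.5 MHz = 4 MHz.
27 MHz > fs/2 = 17.75 MHz, folds to fs − 27 MHz = 8.5 MHz.
14 MHz ≤ fs/2 = 17.75 MHz, passes unchanged.
Distinct values: {4 MHz, 8.5 MHz, 14 MHz}.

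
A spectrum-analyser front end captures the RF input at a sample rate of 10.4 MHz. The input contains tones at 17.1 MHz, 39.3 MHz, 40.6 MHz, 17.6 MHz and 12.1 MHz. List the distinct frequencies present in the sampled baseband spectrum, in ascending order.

fs/2 = 5.2 MHz.
17.1 MHz mod fs = 6.7 MHz.
6.7 MHz > fs/2 = 5.2 MHz, folds to fs − 6.7 MHz = 3.7 MHz.
39.3 MHz mod fs = 8.1 MHz.
8.1 MHz > fs/2 = 5.2 MHz, folds to fs − 8.1 MHz = 2.3 MHz.
40.6 MHz mod fs = 9.4 MHz.
9.4 MHz > fs/2 = 5.2 MHz, folds to fs − 9.4 MHz = 1 MHz.
17.6 MHz mod fs = 7.2 MHz.
7.2 MHz > fs/2 = 5.2 MHz, folds to fs − 7.2 MHz = 3.2 MHz.
12.1 MHz mod fs = 1.7 MHz.
1.7 MHz ≤ fs/2 = 5.2 MHz, appears at 1.7 MHz.
Distinct values: {1 MHz, 1.7 MHz, 2.3 MHz, 3.2 MHz, 3.7 MHz}.

1 MHz, 1.7 MHz, 2.3 MHz, 3.2 MHz, 3.7 MHz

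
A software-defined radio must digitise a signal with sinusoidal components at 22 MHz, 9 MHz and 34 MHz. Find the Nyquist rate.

Highest-frequency component: 34 MHz.
Nyquist rate = 2 × 34 MHz = 68 MHz.

68 MHz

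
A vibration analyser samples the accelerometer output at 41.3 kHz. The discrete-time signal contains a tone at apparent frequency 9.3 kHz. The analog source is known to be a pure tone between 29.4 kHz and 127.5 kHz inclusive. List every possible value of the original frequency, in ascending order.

Frequencies that alias to 9.3 kHz are k·fs ± 9.3 kHz for integer k ≥ 0.
k=0: 9.3 kHz.
k=1: 32 kHz, 50.6 kHz.
k=2: 73.3 kHz, 91.9 kHz.
k=3: 114.6 kHz, 133.2 kHz.
k=4: 155.9 kHz, 174.5 kHz.
Within [29.4 kHz, 127.5 kHz]: 32 kHz, 50.6 kHz, 73.3 kHz, 91.9 kHz, 114.6 kHz.

32 kHz, 50.6 kHz, 73.3 kHz, 91.9 kHz, 114.6 kHz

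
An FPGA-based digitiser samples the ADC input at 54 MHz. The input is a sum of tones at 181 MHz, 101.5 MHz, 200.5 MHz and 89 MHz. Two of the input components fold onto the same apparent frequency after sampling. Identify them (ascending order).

89 MHz, 181 MHz

fs/2 = 27 MHz.
181 MHz mod fs = 19 MHz.
19 MHz ≤ fs/2 = 27 MHz, appears at 19 MHz.
101.5 MHz mod fs = 47.5 MHz.
47.5 MHz > fs/2 = 27 MHz, folds to fs − 47.5 MHz = 6.5 MHz.
200.5 MHz mod fs = 38.5 MHz.
38.5 MHz > fs/2 = 27 MHz, folds to fs − 38.5 MHz = 15.5 MHz.
89 MHz mod fs = 35 MHz.
35 MHz > fs/2 = 27 MHz, folds to fs − 35 MHz = 19 MHz.
89 MHz and 181 MHz both map to 19 MHz.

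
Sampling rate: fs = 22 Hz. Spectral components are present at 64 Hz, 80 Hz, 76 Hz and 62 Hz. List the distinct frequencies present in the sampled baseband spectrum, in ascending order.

fs/2 = 11 Hz.
64 Hz mod fs = 20 Hz.
20 Hz > fs/2 = 11 Hz, folds to fs − 20 Hz = 2 Hz.
80 Hz mod fs = 14 Hz.
14 Hz > fs/2 = 11 Hz, folds to fs − 14 Hz = 8 Hz.
76 Hz mod fs = 10 Hz.
10 Hz ≤ fs/2 = 11 Hz, appears at 10 Hz.
62 Hz mod fs = 18 Hz.
18 Hz > fs/2 = 11 Hz, folds to fs − 18 Hz = 4 Hz.
Distinct values: {2 Hz, 4 Hz, 8 Hz, 10 Hz}.

2 Hz, 4 Hz, 8 Hz, 10 Hz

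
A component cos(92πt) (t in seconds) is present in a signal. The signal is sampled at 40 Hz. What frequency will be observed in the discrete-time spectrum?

6 Hz

ω = 92π rad/s → f = ω/(2π) = 46 Hz.
46 Hz mod fs = 6 Hz.
6 Hz ≤ fs/2 = 20 Hz, appears at 6 Hz.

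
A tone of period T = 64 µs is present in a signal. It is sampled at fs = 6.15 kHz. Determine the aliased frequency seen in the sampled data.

2.825 kHz

T = 64 µs → f = 1/T = 15.625 kHz.
15.625 kHz mod fs = 3.325 kHz.
3.325 kHz > fs/2 = 3.075 kHz, folds to fs − 3.325 kHz = 2.825 kHz.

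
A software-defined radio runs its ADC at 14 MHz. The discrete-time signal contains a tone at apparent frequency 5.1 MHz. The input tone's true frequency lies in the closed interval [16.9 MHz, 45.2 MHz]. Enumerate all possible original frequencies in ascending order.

19.1 MHz, 22.9 MHz, 33.1 MHz, 36.9 MHz

Frequencies that alias to 5.1 MHz are k·fs ± 5.1 MHz for integer k ≥ 0.
k=0: 5.1 MHz.
k=1: 8.9 MHz, 19.1 MHz.
k=2: 22.9 MHz, 33.1 MHz.
k=3: 36.9 MHz, 47.1 MHz.
k=4: 50.9 MHz, 61.1 MHz.
Within [16.9 MHz, 45.2 MHz]: 19.1 MHz, 22.9 MHz, 33.1 MHz, 36.9 MHz.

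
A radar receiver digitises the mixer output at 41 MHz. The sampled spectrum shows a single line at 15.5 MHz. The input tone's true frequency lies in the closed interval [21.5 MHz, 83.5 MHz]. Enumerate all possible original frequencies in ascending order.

Frequencies that alias to 15.5 MHz are k·fs ± 15.5 MHz for integer k ≥ 0.
k=0: 15.5 MHz.
k=1: 25.5 MHz, 56.5 MHz.
k=2: 66.5 MHz, 97.5 MHz.
k=3: 107.5 MHz, 138.5 MHz.
Within [21.5 MHz, 83.5 MHz]: 25.5 MHz, 56.5 MHz, 66.5 MHz.

25.5 MHz, 56.5 MHz, 66.5 MHz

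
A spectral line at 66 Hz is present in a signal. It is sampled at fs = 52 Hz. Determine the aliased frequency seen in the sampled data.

14 Hz

66 Hz mod fs = 14 Hz.
14 Hz ≤ fs/2 = 26 Hz, appears at 14 Hz.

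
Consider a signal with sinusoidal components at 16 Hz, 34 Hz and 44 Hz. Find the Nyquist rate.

Highest-frequency component: 44 Hz.
Nyquist rate = 2 × 44 Hz = 88 Hz.

88 Hz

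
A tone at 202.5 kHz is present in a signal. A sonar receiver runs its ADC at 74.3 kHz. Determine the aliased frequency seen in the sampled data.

20.4 kHz

202.5 kHz mod fs = 53.9 kHz.
53.9 kHz > fs/2 = 37.15 kHz, folds to fs − 53.9 kHz = 20.4 kHz.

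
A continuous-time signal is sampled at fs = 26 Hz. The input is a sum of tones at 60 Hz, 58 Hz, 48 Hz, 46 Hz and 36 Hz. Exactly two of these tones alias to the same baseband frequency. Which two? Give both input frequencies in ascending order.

46 Hz, 58 Hz

fs/2 = 13 Hz.
60 Hz mod fs = 8 Hz.
8 Hz ≤ fs/2 = 13 Hz, appears at 8 Hz.
58 Hz mod fs = 6 Hz.
6 Hz ≤ fs/2 = 13 Hz, appears at 6 Hz.
48 Hz mod fs = 22 Hz.
22 Hz > fs/2 = 13 Hz, folds to fs − 22 Hz = 4 Hz.
46 Hz mod fs = 20 Hz.
20 Hz > fs/2 = 13 Hz, folds to fs − 20 Hz = 6 Hz.
36 Hz mod fs = 10 Hz.
10 Hz ≤ fs/2 = 13 Hz, appears at 10 Hz.
46 Hz and 58 Hz both map to 6 Hz.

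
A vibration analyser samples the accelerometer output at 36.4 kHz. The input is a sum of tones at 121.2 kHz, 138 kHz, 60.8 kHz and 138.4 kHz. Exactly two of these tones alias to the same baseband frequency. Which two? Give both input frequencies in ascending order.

60.8 kHz, 121.2 kHz

fs/2 = 18.2 kHz.
121.2 kHz mod fs = 12 kHz.
12 kHz ≤ fs/2 = 18.2 kHz, appears at 12 kHz.
138 kHz mod fs = 28.8 kHz.
28.8 kHz > fs/2 = 18.2 kHz, folds to fs − 28.8 kHz = 7.6 kHz.
60.8 kHz mod fs = 24.4 kHz.
24.4 kHz > fs/2 = 18.2 kHz, folds to fs − 24.4 kHz = 12 kHz.
138.4 kHz mod fs = 29.2 kHz.
29.2 kHz > fs/2 = 18.2 kHz, folds to fs − 29.2 kHz = 7.2 kHz.
60.8 kHz and 121.2 kHz both map to 12 kHz.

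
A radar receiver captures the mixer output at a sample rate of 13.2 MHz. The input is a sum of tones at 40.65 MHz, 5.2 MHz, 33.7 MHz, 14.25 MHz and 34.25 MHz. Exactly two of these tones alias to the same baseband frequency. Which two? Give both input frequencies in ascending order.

14.25 MHz, 40.65 MHz

fs/2 = 6.6 MHz.
40.65 MHz mod fs = 1.05 MHz.
1.05 MHz ≤ fs/2 = 6.6 MHz, appears at 1.05 MHz.
5.2 MHz ≤ fs/2 = 6.6 MHz, passes unchanged.
33.7 MHz mod fs = 7.3 MHz.
7.3 MHz > fs/2 = 6.6 MHz, folds to fs − 7.3 MHz = 5.9 MHz.
14.25 MHz mod fs = 1.05 MHz.
1.05 MHz ≤ fs/2 = 6.6 MHz, appears at 1.05 MHz.
34.25 MHz mod fs = 7.85 MHz.
7.85 MHz > fs/2 = 6.6 MHz, folds to fs − 7.85 MHz = 5.35 MHz.
14.25 MHz and 40.65 MHz both map to 1.05 MHz.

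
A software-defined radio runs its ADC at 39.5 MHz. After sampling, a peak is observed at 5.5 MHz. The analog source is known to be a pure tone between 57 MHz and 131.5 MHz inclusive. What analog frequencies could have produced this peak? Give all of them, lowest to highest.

73.5 MHz, 84.5 MHz, 113 MHz, 124 MHz

Frequencies that alias to 5.5 MHz are k·fs ± 5.5 MHz for integer k ≥ 0.
k=0: 5.5 MHz.
k=1: 34 MHz, 45 MHz.
k=2: 73.5 MHz, 84.5 MHz.
k=3: 113 MHz, 124 MHz.
k=4: 152.5 MHz, 163.5 MHz.
Within [57 MHz, 131.5 MHz]: 73.5 MHz, 84.5 MHz, 113 MHz, 124 MHz.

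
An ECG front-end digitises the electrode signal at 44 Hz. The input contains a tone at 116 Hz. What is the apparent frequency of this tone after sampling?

16 Hz

116 Hz mod fs = 28 Hz.
28 Hz > fs/2 = 22 Hz, folds to fs − 28 Hz = 16 Hz.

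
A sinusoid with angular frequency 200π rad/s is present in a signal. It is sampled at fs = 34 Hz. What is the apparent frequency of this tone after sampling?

2 Hz

ω = 200π rad/s → f = ω/(2π) = 100 Hz.
100 Hz mod fs = 32 Hz.
32 Hz > fs/2 = 17 Hz, folds to fs − 32 Hz = 2 Hz.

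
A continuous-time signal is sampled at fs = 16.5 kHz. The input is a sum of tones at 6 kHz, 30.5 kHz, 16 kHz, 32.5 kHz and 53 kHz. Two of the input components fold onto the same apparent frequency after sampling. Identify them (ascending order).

fs/2 = 8.25 kHz.
6 kHz ≤ fs/2 = 8.25 kHz, passes unchanged.
30.5 kHz mod fs = 14 kHz.
14 kHz > fs/2 = 8.25 kHz, folds to fs − 14 kHz = 2.5 kHz.
16 kHz > fs/2 = 8.25 kHz, folds to fs − 16 kHz = 0.5 kHz.
32.5 kHz mod fs = 16 kHz.
16 kHz > fs/2 = 8.25 kHz, folds to fs − 16 kHz = 0.5 kHz.
53 kHz mod fs = 3.5 kHz.
3.5 kHz ≤ fs/2 = 8.25 kHz, appears at 3.5 kHz.
16 kHz and 32.5 kHz both map to 0.5 kHz.

16 kHz, 32.5 kHz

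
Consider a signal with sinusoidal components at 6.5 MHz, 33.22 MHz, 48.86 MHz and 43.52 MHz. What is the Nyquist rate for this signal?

97.72 MHz

Highest-frequency component: 48.86 MHz.
Nyquist rate = 2 × 48.86 MHz = 97.72 MHz.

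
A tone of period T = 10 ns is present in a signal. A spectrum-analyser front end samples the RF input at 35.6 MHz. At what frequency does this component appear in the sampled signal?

6.8 MHz

T = 10 ns → f = 1/T = 100 MHz.
100 MHz mod fs = 28.8 MHz.
28.8 MHz > fs/2 = 17.8 MHz, folds to fs − 28.8 MHz = 6.8 MHz.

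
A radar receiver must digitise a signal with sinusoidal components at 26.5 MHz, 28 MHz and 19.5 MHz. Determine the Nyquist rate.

Highest-frequency component: 28 MHz.
Nyquist rate = 2 × 28 MHz = 56 MHz.

56 MHz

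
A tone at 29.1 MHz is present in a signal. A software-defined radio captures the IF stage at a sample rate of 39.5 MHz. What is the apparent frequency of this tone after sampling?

10.4 MHz

29.1 MHz > fs/2 = 19.75 MHz, folds to fs − 29.1 MHz = 10.4 MHz.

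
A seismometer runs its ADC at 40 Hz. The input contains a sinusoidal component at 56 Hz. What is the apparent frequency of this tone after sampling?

16 Hz

56 Hz mod fs = 16 Hz.
16 Hz ≤ fs/2 = 20 Hz, appears at 16 Hz.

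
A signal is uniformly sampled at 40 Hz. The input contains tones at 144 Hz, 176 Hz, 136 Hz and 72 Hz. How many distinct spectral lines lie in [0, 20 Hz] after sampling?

2

fs/2 = 20 Hz.
144 Hz mod fs = 24 Hz.
24 Hz > fs/2 = 20 Hz, folds to fs − 24 Hz = 16 Hz.
176 Hz mod fs = 16 Hz.
16 Hz ≤ fs/2 = 20 Hz, appears at 16 Hz.
136 Hz mod fs = 16 Hz.
16 Hz ≤ fs/2 = 20 Hz, appears at 16 Hz.
72 Hz mod fs = 32 Hz.
32 Hz > fs/2 = 20 Hz, folds to fs − 32 Hz = 8 Hz.
Distinct values: {8 Hz, 16 Hz} → 2.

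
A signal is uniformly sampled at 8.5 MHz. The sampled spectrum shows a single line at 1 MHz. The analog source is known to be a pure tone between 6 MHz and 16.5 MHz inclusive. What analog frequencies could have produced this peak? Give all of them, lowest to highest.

7.5 MHz, 9.5 MHz, 16 MHz

Frequencies that alias to 1 MHz are k·fs ± 1 MHz for integer k ≥ 0.
k=0: 1 MHz.
k=1: 7.5 MHz, 9.5 MHz.
k=2: 16 MHz, 18 MHz.
k=3: 24.5 MHz, 26.5 MHz.
Within [6 MHz, 16.5 MHz]: 7.5 MHz, 9.5 MHz, 16 MHz.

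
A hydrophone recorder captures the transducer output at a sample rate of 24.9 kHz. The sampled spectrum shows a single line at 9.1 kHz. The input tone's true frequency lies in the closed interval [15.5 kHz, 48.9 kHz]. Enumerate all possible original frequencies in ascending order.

15.8 kHz, 34 kHz, 40.7 kHz

Frequencies that alias to 9.1 kHz are k·fs ± 9.1 kHz for integer k ≥ 0.
k=0: 9.1 kHz.
k=1: 15.8 kHz, 34 kHz.
k=2: 40.7 kHz, 58.9 kHz.
k=3: 65.6 kHz, 83.8 kHz.
Within [15.5 kHz, 48.9 kHz]: 15.8 kHz, 34 kHz, 40.7 kHz.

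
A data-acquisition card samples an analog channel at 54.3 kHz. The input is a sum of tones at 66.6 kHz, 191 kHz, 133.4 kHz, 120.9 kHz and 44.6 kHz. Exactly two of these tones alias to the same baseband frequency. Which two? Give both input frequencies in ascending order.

66.6 kHz, 120.9 kHz

fs/2 = 27.15 kHz.
66.6 kHz mod fs = 12.3 kHz.
12.3 kHz ≤ fs/2 = 27.15 kHz, appears at 12.3 kHz.
191 kHz mod fs = 28.1 kHz.
28.1 kHz > fs/2 = 27.15 kHz, folds to fs − 28.1 kHz = 26.2 kHz.
133.4 kHz mod fs = 24.8 kHz.
24.8 kHz ≤ fs/2 = 27.15 kHz, appears at 24.8 kHz.
120.9 kHz mod fs = 12.3 kHz.
12.3 kHz ≤ fs/2 = 27.15 kHz, appears at 12.3 kHz.
44.6 kHz > fs/2 = 27.15 kHz, folds to fs − 44.6 kHz = 9.7 kHz.
66.6 kHz and 120.9 kHz both map to 12.3 kHz.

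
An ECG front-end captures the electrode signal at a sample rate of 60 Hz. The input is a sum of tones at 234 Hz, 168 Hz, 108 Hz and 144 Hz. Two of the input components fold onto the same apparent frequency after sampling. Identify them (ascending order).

fs/2 = 30 Hz.
234 Hz mod fs = 54 Hz.
54 Hz > fs/2 = 30 Hz, folds to fs − 54 Hz = 6 Hz.
168 Hz mod fs = 48 Hz.
48 Hz > fs/2 = 30 Hz, folds to fs − 48 Hz = 12 Hz.
108 Hz mod fs = 48 Hz.
48 Hz > fs/2 = 30 Hz, folds to fs − 48 Hz = 12 Hz.
144 Hz mod fs = 24 Hz.
24 Hz ≤ fs/2 = 30 Hz, appears at 24 Hz.
108 Hz and 168 Hz both map to 12 Hz.

108 Hz, 168 Hz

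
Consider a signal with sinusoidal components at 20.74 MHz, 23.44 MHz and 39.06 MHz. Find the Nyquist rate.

78.12 MHz

Highest-frequency component: 39.06 MHz.
Nyquist rate = 2 × 39.06 MHz = 78.12 MHz.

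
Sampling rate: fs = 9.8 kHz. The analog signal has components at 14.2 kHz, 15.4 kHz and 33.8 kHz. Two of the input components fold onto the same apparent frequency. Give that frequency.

fs/2 = 4.9 kHz.
14.2 kHz mod fs = 4.4 kHz.
4.4 kHz ≤ fs/2 = 4.9 kHz, appears at 4.4 kHz.
15.4 kHz mod fs = 5.6 kHz.
5.6 kHz > fs/2 = 4.9 kHz, folds to fs − 5.6 kHz = 4.2 kHz.
33.8 kHz mod fs = 4.4 kHz.
4.4 kHz ≤ fs/2 = 4.9 kHz, appears at 4.4 kHz.
14.2 kHz and 33.8 kHz both map to 4.4 kHz.

4.4 kHz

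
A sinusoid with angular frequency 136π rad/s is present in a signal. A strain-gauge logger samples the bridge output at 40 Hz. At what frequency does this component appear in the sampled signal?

ω = 136π rad/s → f = ω/(2π) = 68 Hz.
68 Hz mod fs = 28 Hz.
28 Hz > fs/2 = 20 Hz, folds to fs − 28 Hz = 12 Hz.

12 Hz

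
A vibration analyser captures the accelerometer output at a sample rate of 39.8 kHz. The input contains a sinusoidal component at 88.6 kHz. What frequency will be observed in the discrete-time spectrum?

9 kHz

88.6 kHz mod fs = 9 kHz.
9 kHz ≤ fs/2 = 19.9 kHz, appears at 9 kHz.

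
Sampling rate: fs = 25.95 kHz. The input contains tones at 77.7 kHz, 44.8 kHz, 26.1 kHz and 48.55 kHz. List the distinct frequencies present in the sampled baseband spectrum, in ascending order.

fs/2 = 12.975 kHz.
77.7 kHz mod fs = 25.8 kHz.
25.8 kHz > fs/2 = 12.975 kHz, folds to fs − 25.8 kHz = 0.15 kHz.
44.8 kHz mod fs = 18.85 kHz.
18.85 kHz > fs/2 = 12.975 kHz, folds to fs − 18.85 kHz = 7.1 kHz.
26.1 kHz mod fs = 0.15 kHz.
0.15 kHz ≤ fs/2 = 12.975 kHz, appears at 0.15 kHz.
48.55 kHz mod fs = 22.6 kHz.
22.6 kHz > fs/2 = 12.975 kHz, folds to fs − 22.6 kHz = 3.35 kHz.
Distinct values: {0.15 kHz, 3.35 kHz, 7.1 kHz}.

0.15 kHz, 3.35 kHz, 7.1 kHz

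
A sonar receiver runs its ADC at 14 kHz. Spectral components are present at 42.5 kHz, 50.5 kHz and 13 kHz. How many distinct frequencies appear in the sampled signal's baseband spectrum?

fs/2 = 7 kHz.
42.5 kHz mod fs = 0.5 kHz.
0.5 kHz ≤ fs/2 = 7 kHz, appears at 0.5 kHz.
50.5 kHz mod fs = 8.5 kHz.
8.5 kHz > fs/2 = 7 kHz, folds to fs − 8.5 kHz = 5.5 kHz.
13 kHz > fs/2 = 7 kHz, folds to fs − 13 kHz = 1 kHz.
Distinct values: {0.5 kHz, 1 kHz, 5.5 kHz} → 3.

3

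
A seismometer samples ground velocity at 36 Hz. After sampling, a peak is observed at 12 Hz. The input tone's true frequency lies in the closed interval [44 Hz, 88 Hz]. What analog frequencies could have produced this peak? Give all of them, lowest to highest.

48 Hz, 60 Hz, 84 Hz

Frequencies that alias to 12 Hz are k·fs ± 12 Hz for integer k ≥ 0.
k=0: 12 Hz.
k=1: 24 Hz, 48 Hz.
k=2: 60 Hz, 84 Hz.
k=3: 96 Hz, 120 Hz.
Within [44 Hz, 88 Hz]: 48 Hz, 60 Hz, 84 Hz.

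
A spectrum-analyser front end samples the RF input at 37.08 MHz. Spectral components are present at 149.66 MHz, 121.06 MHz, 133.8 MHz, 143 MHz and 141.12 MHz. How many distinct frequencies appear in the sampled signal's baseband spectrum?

5

fs/2 = 18.54 MHz.
149.66 MHz mod fs = 1.34 MHz.
1.34 MHz ≤ fs/2 = 18.54 MHz, appears at 1.34 MHz.
121.06 MHz mod fs = 9.82 MHz.
9.82 MHz ≤ fs/2 = 18.54 MHz, appears at 9.82 MHz.
133.8 MHz mod fs = 22.56 MHz.
22.56 MHz > fs/2 = 18.54 MHz, folds to fs − 22.56 MHz = 14.52 MHz.
143 MHz mod fs = 31.76 MHz.
31.76 MHz > fs/2 = 18.54 MHz, folds to fs − 31.76 MHz = 5.32 MHz.
141.12 MHz mod fs = 29.88 MHz.
29.88 MHz > fs/2 = 18.54 MHz, folds to fs − 29.88 MHz = 7.2 MHz.
Distinct values: {1.34 MHz, 5.32 MHz, 7.2 MHz, 9.82 MHz, 14.52 MHz} → 5.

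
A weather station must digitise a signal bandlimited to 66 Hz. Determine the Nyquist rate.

Nyquist rate = 2 × 66 Hz = 132 Hz.

132 Hz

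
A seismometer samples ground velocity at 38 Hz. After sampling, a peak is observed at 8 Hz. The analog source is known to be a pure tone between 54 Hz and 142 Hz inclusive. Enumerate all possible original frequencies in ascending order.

68 Hz, 84 Hz, 106 Hz, 122 Hz

Frequencies that alias to 8 Hz are k·fs ± 8 Hz for integer k ≥ 0.
k=0: 8 Hz.
k=1: 30 Hz, 46 Hz.
k=2: 68 Hz, 84 Hz.
k=3: 106 Hz, 122 Hz.
k=4: 144 Hz, 160 Hz.
Within [54 Hz, 142 Hz]: 68 Hz, 84 Hz, 106 Hz, 122 Hz.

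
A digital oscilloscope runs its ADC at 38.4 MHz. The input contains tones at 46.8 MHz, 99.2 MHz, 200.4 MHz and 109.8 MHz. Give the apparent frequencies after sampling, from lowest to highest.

fs/2 = 19.2 MHz.
46.8 MHz mod fs = 8.4 MHz.
8.4 MHz ≤ fs/2 = 19.2 MHz, appears at 8.4 MHz.
99.2 MHz mod fs = 22.4 MHz.
22.4 MHz > fs/2 = 19.2 MHz, folds to fs − 22.4 MHz = 16 MHz.
200.4 MHz mod fs = 8.4 MHz.
8.4 MHz ≤ fs/2 = 19.2 MHz, appears at 8.4 MHz.
109.8 MHz mod fs = 33 MHz.
33 MHz > fs/2 = 19.2 MHz, folds to fs − 33 MHz = 5.4 MHz.
Distinct values: {5.4 MHz, 8.4 MHz, 16 MHz}.

5.4 MHz, 8.4 MHz, 16 MHz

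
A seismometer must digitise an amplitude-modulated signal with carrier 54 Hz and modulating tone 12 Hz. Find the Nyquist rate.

AM sidebands sit at fc ± fm = 42 Hz and 66 Hz.
Highest-frequency component: 66 Hz.
Nyquist rate = 2 × 66 Hz = 132 Hz.

132 Hz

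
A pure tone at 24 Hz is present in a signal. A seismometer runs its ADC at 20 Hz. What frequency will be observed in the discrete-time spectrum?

24 Hz mod fs = 4 Hz.
4 Hz ≤ fs/2 = 10 Hz, appears at 4 Hz.

4 Hz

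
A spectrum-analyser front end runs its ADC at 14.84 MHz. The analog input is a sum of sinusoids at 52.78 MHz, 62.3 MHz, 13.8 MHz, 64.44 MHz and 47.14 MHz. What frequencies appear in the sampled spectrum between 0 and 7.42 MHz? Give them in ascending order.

1.04 MHz, 2.62 MHz, 2.94 MHz, 5.08 MHz, 6.58 MHz

fs/2 = 7.42 MHz.
52.78 MHz mod fs = 8.26 MHz.
8.26 MHz > fs/2 = 7.42 MHz, folds to fs − 8.26 MHz = 6.58 MHz.
62.3 MHz mod fs = 2.94 MHz.
2.94 MHz ≤ fs/2 = 7.42 MHz, appears at 2.94 MHz.
13.8 MHz > fs/2 = 7.42 MHz, folds to fs − 13.8 MHz = 1.04 MHz.
64.44 MHz mod fs = 5.08 MHz.
5.08 MHz ≤ fs/2 = 7.42 MHz, appears at 5.08 MHz.
47.14 MHz mod fs = 2.62 MHz.
2.62 MHz ≤ fs/2 = 7.42 MHz, appears at 2.62 MHz.
Distinct values: {1.04 MHz, 2.62 MHz, 2.94 MHz, 5.08 MHz, 6.58 MHz}.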